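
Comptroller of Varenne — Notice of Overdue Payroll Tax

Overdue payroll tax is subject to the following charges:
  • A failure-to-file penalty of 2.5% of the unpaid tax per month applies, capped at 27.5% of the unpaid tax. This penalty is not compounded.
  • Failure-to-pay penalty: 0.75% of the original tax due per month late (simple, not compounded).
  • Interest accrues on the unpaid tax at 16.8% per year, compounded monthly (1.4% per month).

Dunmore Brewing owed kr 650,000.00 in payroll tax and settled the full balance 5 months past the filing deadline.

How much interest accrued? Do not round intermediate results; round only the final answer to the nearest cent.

Interest: kr 650,000.00 × ((1 + 0.014)^5 − 1) = kr 650,000.00 × 0.0719876… = kr 46,791.9612…

kr 46,791.96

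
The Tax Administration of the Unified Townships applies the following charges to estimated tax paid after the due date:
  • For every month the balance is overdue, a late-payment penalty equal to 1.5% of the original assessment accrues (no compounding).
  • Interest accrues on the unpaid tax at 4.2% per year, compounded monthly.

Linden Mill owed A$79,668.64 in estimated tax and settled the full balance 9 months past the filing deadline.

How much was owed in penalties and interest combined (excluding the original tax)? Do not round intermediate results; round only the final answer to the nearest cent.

Late-payment penalty = 1.5% × A$79,668.64 × 9 mo = A$10,755.27…
Interest (4.2%/yr ÷ 12 = 0.35%/month): A$79,668.64 × ((1 + 0.0035)^9 − 1) = A$2,544.9845…
Penalties + interest = A$10,755.2664 + A$2,544.9845… = A$13,300.25

A$13,300.25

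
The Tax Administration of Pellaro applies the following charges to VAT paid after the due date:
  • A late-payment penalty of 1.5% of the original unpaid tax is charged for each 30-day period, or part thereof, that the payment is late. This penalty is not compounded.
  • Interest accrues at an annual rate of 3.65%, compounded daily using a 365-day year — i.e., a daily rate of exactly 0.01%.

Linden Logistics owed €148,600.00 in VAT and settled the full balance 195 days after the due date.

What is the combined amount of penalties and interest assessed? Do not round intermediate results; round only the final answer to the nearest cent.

Penalty periods: ⌈195/30⌉ = 7; penalty = 7 × 1.5% × €148,600.00 = €15,603.00
Interest: €148,600.00 × ((1 + 0.0001)^195 − 1) = €148,600.00 × 0.01969037… = €2,925.9894…
Penalties + interest = €15,603.0000 + €2,925.9894… = €18,528.99

€18,528.99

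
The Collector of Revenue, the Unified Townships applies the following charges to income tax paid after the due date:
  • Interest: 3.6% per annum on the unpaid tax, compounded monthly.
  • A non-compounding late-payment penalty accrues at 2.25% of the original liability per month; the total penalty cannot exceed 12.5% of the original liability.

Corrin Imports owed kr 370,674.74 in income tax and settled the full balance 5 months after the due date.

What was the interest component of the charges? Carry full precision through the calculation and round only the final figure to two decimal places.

Interest (3.6%/yr ÷ 12 = 0.3%/month): kr 370,674.74 × ((1 + 0.003)^5 − 1) = kr 5,593.5821…

kr 5,593.58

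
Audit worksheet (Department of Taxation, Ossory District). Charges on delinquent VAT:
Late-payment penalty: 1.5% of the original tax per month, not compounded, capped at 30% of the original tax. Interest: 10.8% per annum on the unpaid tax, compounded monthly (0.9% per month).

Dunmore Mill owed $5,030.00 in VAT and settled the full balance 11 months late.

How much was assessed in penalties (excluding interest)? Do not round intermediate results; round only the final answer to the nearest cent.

$829.95

Penalty: 11 × 1.5% × $5,030.00 = $829.95 (below the 30% cap of $1,509.00)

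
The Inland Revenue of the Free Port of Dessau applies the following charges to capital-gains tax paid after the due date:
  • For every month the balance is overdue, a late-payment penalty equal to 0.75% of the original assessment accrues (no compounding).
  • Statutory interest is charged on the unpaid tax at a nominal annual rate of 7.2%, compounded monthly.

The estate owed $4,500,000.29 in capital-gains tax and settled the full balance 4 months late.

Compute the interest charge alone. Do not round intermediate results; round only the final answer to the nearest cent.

$108,975.90

Interest (7.2%/yr ÷ 12 = 0.6%/month): $4,500,000.29 × ((1 + 0.006)^4 − 1) = $108,975.9009…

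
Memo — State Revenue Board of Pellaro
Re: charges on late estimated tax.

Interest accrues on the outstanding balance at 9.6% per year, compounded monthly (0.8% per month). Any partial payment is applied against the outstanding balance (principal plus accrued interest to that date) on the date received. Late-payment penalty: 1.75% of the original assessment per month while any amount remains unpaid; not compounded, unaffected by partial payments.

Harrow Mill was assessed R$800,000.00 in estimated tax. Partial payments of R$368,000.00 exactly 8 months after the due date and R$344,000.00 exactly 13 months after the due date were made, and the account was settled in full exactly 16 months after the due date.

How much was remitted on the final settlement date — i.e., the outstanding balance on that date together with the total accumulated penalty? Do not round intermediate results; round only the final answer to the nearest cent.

R$388,235.12

Balance at month 8: R$800,000.0000 × (1 + 0.008)^8 = R$852,656.7684…
After R$368,000.00 payment: R$852,656.7684… − R$368,000.00 = R$484,656.7684…
Balance at month 13: R$484,656.7684… × (1 + 0.008)^5 = R$504,355.7109…
After R$344,000.00 payment: R$504,355.7109… − R$344,000.00 = R$160,355.7109…
Balance at month 16: R$160,355.7109… × (1 + 0.008)^3 = R$164,235.1184…
Penalty: 16 × 1.75% × R$800,000.00 = R$224,000.00
Final settlement = outstanding balance + penalty = R$164,235.1184… + R$224,000.00 = R$388,235.12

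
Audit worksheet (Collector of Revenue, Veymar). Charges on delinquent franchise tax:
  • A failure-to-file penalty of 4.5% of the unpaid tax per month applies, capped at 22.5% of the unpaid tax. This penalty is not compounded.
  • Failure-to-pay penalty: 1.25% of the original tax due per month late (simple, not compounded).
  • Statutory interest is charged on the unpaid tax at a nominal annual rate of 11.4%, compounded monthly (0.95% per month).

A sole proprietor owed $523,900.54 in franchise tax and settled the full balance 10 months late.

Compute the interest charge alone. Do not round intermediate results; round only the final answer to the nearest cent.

Interest: $523,900.54 × ((1 + 0.0095)^10 − 1) = $523,900.54 × 0.0991659… = $51,953.0503…

$51,953.05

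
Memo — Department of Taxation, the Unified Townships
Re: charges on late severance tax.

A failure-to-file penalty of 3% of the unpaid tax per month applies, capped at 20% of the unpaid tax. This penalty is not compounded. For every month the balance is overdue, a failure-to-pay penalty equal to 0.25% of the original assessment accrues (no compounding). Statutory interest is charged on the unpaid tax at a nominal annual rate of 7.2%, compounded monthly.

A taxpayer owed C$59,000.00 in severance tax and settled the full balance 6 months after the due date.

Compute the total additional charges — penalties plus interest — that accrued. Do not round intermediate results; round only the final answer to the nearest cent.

C$13,661.12

Failure-to-file: 6 × 3% × C$59,000.00 = C$10,620.00 (under the 20% cap)
Failure-to-pay penalty = 0.25% × C$59,000.00 × 6 mo = C$885.00
Interest (7.2%/yr ÷ 12 = 0.6%/month): C$59,000.00 × ((1 + 0.006)^6 − 1) = C$2,156.1160…
Penalties + interest = C$11,505.0000 + C$2,156.1160… = C$13,661.12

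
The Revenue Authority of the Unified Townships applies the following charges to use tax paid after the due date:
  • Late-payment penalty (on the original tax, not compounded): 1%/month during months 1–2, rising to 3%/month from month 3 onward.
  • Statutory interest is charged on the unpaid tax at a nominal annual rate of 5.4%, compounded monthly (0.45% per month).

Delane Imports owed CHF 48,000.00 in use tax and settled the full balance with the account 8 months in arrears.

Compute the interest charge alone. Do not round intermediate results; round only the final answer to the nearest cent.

CHF 1,755.46

Interest: CHF 48,000.00 × ((1 + 0.0045)^8 − 1) = CHF 48,000.00 × 0.0365721… = CHF 1,755.4623…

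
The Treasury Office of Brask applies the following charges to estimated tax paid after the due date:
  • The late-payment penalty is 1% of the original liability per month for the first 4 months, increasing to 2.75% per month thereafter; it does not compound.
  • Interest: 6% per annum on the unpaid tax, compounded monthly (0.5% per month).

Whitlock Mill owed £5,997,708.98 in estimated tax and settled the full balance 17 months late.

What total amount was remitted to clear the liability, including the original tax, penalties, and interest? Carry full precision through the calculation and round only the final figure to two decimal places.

£8,912,514.62

Penalty, months 1–4: 4 × 1% × £5,997,708.98 = £239,908.36…
Penalty, months 5–17: 13 × 2.75% × £5,997,708.98 = £2,144,180.96…
Interest: £5,997,708.98 × ((1 + 0.005)^17 − 1) = £5,997,708.98 × 0.0884865… = £530,716.3178…
Total = £5,997,708.98 + £2,384,089.3196… + £530,716.3178… = £8,912,514.62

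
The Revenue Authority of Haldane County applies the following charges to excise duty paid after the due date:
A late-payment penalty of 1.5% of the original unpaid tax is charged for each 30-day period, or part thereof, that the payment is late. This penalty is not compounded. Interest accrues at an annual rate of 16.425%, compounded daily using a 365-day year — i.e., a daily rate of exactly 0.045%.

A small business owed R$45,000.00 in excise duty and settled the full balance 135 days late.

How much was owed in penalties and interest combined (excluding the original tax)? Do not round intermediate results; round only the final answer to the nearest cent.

Penalty periods: ⌈135/30⌉ = 5; penalty = 5 × 1.5% × R$45,000.00 = R$3,375.00
Interest: R$45,000.00 × ((1 + 0.00045)^135 − 1) = R$45,000.00 × 0.06261870… = R$2,817.8416…
Penalties + interest = R$3,375.0000 + R$2,817.8416… = R$6,192.84

R$6,192.84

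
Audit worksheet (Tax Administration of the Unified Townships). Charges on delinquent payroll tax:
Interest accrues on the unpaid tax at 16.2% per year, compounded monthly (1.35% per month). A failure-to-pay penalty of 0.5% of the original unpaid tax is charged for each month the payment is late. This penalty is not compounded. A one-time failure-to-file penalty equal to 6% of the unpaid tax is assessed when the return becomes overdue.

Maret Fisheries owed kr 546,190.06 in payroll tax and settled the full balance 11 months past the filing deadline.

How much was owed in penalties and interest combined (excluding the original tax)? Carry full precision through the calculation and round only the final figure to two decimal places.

kr 149,623.79

Failure-to-file penalty: 6% × kr 546,190.06 = kr 32,771.40…
Failure-to-pay penalty = 0.5% × kr 546,190.06 × 11 mo = kr 30,040.45…
Interest: kr 546,190.06 × ((1 + 0.0135)^11 − 1) = kr 546,190.06 × 0.1589409… = kr 86,811.9303…
Penalties + interest = kr 62,811.8569 + kr 86,811.9303… = kr 149,623.79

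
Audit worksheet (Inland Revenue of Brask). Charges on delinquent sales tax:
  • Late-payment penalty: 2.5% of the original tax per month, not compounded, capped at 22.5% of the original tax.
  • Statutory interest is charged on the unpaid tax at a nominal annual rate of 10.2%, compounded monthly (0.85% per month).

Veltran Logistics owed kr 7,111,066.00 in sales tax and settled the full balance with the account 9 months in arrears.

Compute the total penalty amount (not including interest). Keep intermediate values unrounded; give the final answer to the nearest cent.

kr 1,599,989.85

Penalty (uncapped): 9 × 2.5% × kr 7,111,066.00 = kr 1,599,989.85; cap = 22.5% × kr 7,111,066.00 = kr 1,599,989.85 → penalty = kr 1,599,989.85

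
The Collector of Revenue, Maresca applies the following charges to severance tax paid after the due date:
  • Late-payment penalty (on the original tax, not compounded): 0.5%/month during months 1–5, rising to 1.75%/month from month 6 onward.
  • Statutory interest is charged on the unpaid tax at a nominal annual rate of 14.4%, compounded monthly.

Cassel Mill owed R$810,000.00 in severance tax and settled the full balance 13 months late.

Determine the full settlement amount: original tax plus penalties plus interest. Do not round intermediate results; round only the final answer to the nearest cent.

Penalty, months 1–5: 5 × 0.5% × R$810,000.00 = R$20,250.00
Penalty, months 6–13: 8 × 1.75% × R$810,000.00 = R$113,400.00
Interest (14.4%/yr ÷ 12 = 1.2%/month): R$810,000.00 × ((1 + 0.012)^13 − 1) = R$135,870.5013…
Total = R$810,000.00 + R$133,650.0000 + R$135,870.5013… = R$1,079,520.50

R$1,079,520.50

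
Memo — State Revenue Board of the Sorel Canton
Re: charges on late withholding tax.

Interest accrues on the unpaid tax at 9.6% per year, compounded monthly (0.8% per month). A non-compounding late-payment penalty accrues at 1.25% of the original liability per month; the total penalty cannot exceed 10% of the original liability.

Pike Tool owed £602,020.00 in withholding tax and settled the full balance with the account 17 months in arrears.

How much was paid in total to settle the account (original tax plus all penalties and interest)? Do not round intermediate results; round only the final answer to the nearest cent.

£749,552.29

Penalty (uncapped): 17 × 1.25% × £602,020.00 = £127,929.25; cap = 10% × £602,020.00 = £60,202.00 → penalty = £60,202.00
Interest: £602,020.00 × ((1 + 0.008)^17 − 1) = £602,020.00 × 0.1450621… = £87,330.2942…
Total = £602,020.00 + £60,202.0000 + £87,330.2942… = £749,552.29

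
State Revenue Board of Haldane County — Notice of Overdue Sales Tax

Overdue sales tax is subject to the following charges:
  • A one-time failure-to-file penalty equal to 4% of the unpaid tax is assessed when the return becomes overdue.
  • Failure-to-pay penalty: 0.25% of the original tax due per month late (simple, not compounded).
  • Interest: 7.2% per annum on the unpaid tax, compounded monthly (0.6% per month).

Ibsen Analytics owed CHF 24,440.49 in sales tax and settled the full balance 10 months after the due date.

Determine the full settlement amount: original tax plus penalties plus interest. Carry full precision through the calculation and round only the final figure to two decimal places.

Failure-to-file penalty: 4% × CHF 24,440.49 = CHF 977.62…
Failure-to-pay penalty: 10 × 0.25% × CHF 24,440.49 = CHF 611.01…
Interest: CHF 24,440.49 × ((1 + 0.006)^10 − 1) = CHF 24,440.49 × 0.0616462… = CHF 1,506.6632…
Total = CHF 24,440.49 + CHF 1,588.6319… + CHF 1,506.6632… = CHF 27,535.79

CHF 27,535.79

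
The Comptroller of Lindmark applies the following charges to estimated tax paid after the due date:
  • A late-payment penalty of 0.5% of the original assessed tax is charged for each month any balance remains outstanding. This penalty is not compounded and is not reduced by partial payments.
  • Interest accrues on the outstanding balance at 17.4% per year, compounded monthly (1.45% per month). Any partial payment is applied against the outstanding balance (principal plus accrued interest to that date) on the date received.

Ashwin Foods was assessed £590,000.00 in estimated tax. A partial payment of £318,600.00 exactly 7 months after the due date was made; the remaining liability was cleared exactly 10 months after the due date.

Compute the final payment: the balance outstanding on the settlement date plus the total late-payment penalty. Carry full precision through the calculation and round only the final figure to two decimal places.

£378,192.53

Balance at month 7: £590,000.0000 × (1 + 0.0145)^7 = £652,553.8724…
After £318,600.00 payment: £652,553.8724… − £318,600.00 = £333,953.8724…
Balance at month 10: £333,953.8724… × (1 + 0.0145)^3 = £348,692.5254…
Penalty: 10 × 0.5% × £590,000.00 = £29,500.00
Final settlement = outstanding balance + penalty = £348,692.5254… + £29,500.00 = £378,192.53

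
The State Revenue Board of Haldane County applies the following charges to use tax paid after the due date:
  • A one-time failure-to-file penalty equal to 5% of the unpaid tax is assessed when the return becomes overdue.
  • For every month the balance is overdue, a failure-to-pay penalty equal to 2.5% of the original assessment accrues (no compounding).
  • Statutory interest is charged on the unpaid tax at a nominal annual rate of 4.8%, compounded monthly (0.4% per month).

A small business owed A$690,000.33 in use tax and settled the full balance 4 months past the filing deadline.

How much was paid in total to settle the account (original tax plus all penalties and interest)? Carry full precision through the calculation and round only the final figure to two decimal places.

A$804,606.80

Failure-to-file penalty: 5% × A$690,000.33 = A$34,500.02…
Failure-to-pay penalty: 4 × 2.5% × A$690,000.33 = A$69,000.03…
Interest: A$690,000.33 × ((1 + 0.004)^4 − 1) = A$690,000.33 × 0.0160963… = A$11,106.4221…
Total = A$690,000.33 + A$103,500.0495 + A$11,106.4221… = A$804,606.80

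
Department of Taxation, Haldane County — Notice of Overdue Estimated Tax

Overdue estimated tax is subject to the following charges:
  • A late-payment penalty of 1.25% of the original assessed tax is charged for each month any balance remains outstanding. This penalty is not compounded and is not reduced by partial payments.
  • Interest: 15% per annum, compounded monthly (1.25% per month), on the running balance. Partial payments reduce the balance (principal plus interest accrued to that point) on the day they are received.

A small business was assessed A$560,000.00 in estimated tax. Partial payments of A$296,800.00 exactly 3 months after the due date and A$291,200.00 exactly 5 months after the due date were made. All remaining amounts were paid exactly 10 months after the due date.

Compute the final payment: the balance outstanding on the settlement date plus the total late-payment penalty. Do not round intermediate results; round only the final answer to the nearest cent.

A$70,446.52

Balance at month 3: A$560,000.0000 × (1 + 0.0125)^3 = A$581,263.5938…
After A$296,800.00 payment: A$581,263.5938… − A$296,800.00 = A$284,463.5938…
Balance at month 5: A$284,463.5938… × (1 + 0.0125)^2 = A$291,619.6310…
After A$291,200.00 payment: A$291,619.6310… − A$291,200.00 = A$419.6310…
Balance at month 10: A$419.6310… × (1 + 0.0125)^5 = A$446.5219…
Penalty: 10 × 1.25% × A$560,000.00 = A$70,000.00
Final settlement = outstanding balance + penalty = A$446.5219… + A$70,000.00 = A$70,446.52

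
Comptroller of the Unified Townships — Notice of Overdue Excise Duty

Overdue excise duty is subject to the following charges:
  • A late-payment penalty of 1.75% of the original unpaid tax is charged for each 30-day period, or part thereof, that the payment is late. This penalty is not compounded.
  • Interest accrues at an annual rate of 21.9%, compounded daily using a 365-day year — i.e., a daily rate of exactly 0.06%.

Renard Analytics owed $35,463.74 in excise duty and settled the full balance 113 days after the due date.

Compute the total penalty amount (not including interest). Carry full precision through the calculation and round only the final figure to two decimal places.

Penalty periods: ⌈113/30⌉ = 4; penalty = 4 × 1.75% × $35,463.74 = $2,482.46…

$2,482.46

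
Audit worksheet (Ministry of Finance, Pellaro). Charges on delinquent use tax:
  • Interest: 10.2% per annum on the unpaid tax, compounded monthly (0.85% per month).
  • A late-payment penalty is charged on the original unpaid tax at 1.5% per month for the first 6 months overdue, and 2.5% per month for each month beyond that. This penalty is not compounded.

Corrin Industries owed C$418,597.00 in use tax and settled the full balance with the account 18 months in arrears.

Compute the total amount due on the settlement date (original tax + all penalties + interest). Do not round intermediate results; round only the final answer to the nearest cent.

Penalty, months 1–6: 6 × 1.5% × C$418,597.00 = C$37,673.73
Penalty, months 7–18: 12 × 2.5% × C$418,597.00 = C$125,579.10
Interest: C$418,597.00 × ((1 + 0.0085)^18 − 1) = C$418,597.00 × 0.1645717… = C$68,889.2353…
Total = C$418,597.00 + C$163,252.8300 + C$68,889.2353… = C$650,739.07

C$650,739.07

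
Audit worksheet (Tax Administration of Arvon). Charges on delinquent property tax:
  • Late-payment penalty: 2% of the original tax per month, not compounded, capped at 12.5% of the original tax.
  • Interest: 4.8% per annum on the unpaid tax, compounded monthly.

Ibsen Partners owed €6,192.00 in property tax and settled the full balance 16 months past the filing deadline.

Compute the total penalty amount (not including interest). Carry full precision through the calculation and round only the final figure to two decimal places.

€774.00

Penalty (uncapped): 16 × 2% × €6,192.00 = €1,981.44; cap = 12.5% × €6,192.00 = €774.00 → penalty = €774.00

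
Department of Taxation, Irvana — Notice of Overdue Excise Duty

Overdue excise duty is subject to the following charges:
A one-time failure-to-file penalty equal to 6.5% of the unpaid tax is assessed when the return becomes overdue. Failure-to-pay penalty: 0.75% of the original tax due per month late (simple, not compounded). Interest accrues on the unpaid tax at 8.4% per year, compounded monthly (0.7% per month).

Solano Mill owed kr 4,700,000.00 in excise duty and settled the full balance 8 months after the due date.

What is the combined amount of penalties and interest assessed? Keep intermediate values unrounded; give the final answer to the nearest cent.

Failure-to-file penalty: 6.5% × kr 4,700,000.00 = kr 305,500.00
Failure-to-pay penalty: 8 × 0.75% × kr 4,700,000.00 = kr 282,000.00
Interest: kr 4,700,000.00 × ((1 + 0.007)^8 − 1) = kr 4,700,000.00 × 0.0573914… = kr 269,739.4720…
Penalties + interest = kr 587,500.0000 + kr 269,739.4720… = kr 857,239.47

kr 857,239.47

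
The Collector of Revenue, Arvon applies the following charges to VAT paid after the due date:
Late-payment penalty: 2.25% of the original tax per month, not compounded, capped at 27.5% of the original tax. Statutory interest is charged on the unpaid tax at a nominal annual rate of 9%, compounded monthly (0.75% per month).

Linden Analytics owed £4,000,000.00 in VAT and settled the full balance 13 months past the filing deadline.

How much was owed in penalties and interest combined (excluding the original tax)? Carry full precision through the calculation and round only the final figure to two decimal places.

£1,508,041.80

Penalty (uncapped): 13 × 2.25% × £4,000,000.00 = £1,170,000.00; cap = 27.5% × £4,000,000.00 = £1,100,000.00 → penalty = £1,100,000.00
Interest: £4,000,000.00 × ((1 + 0.0075)^13 − 1) = £4,000,000.00 × 0.1020104… = £408,041.7976…
Penalties + interest = £1,100,000.0000 + £408,041.7976… = £1,508,041.80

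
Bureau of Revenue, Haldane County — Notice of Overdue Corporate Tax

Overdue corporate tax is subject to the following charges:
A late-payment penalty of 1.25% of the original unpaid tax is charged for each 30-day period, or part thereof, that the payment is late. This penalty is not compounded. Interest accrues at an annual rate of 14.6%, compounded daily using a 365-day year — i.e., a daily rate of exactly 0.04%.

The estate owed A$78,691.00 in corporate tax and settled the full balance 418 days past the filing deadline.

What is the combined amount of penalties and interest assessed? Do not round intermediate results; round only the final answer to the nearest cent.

Penalty periods: ⌈418/30⌉ = 14; penalty = 14 × 1.25% × A$78,691.00 = A$13,770.93…
Interest: A$78,691.00 × ((1 + 0.0004)^418 − 1) = A$78,691.00 × 0.18195113… = A$14,317.9160…
Penalties + interest = A$13,770.9250 + A$14,317.9160… = A$28,088.84

A$28,088.84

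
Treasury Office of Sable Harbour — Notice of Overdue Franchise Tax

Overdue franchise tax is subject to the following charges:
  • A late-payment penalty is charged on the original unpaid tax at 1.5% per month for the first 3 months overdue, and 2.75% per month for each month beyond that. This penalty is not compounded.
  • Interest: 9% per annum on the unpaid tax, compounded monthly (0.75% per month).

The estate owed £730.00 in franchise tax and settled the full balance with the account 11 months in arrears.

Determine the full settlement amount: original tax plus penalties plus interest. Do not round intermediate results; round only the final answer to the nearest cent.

£985.99

Penalty, months 1–3: 3 × 1.5% × £730.00 = £32.85
Penalty, months 4–11: 8 × 2.75% × £730.00 = £160.60
Interest: £730.00 × ((1 + 0.0075)^11 − 1) = £730.00 × 0.0856644… = £62.5350…
Total = £730.00 + £193.4500 + £62.5350… = £985.99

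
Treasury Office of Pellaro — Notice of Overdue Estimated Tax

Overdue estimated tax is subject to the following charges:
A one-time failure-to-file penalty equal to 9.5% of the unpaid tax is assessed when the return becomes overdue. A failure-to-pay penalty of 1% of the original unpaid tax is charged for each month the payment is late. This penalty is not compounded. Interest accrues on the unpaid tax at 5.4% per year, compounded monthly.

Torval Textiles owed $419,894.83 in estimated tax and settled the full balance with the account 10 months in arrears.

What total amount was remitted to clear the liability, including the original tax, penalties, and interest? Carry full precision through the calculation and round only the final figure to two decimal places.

$521,056.85

Failure-to-file penalty: 9.5% × $419,894.83 = $39,890.01…
Failure-to-pay penalty: 10 × 1% × $419,894.83 = $41,989.48…
Interest (5.4%/yr ÷ 12 = 0.45%/month): $419,894.83 × ((1 + 0.0045)^10 − 1) = $19,282.5244…
Total = $419,894.83 + $81,879.4919… + $19,282.5244… = $521,056.85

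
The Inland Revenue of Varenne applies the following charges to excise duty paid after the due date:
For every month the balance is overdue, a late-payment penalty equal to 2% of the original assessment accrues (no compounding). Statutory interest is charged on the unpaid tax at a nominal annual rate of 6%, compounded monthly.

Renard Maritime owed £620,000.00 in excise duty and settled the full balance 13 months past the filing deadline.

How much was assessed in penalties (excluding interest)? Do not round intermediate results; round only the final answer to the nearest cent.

Late-payment penalty = 2% × £620,000.00 × 13 mo = £161,200.00

£161,200.00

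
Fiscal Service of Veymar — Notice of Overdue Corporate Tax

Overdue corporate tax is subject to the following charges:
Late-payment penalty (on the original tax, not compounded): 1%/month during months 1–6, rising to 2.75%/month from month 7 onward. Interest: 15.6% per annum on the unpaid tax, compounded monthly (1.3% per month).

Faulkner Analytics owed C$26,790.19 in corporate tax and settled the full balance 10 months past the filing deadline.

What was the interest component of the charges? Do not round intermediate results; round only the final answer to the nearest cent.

Interest: C$26,790.19 × ((1 + 0.013)^10 − 1) = C$26,790.19 × 0.1378747… = C$3,693.6903…

C$3,693.69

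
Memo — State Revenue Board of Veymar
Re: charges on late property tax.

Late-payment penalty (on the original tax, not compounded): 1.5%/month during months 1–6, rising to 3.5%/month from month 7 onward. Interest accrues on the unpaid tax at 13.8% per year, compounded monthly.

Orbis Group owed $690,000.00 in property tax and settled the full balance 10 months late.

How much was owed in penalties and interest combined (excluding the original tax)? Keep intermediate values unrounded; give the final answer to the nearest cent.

Penalty, months 1–6: 6 × 1.5% × $690,000.00 = $62,100.00
Penalty, months 7–10: 4 × 3.5% × $690,000.00 = $96,600.00
Interest (13.8%/yr ÷ 12 = 1.15%/month): $690,000.00 × ((1 + 0.0115)^10 − 1) = $83,584.8606…
Penalties + interest = $158,700.0000 + $83,584.8606… = $242,284.86

$242,284.86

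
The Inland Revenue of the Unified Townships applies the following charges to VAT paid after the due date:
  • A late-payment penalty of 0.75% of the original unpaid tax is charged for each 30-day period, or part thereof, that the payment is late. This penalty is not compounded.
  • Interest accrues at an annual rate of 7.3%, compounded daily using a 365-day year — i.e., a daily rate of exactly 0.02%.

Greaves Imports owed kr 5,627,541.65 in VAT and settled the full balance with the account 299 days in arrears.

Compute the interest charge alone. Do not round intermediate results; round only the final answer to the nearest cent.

kr 346,757.03

Interest: kr 5,627,541.65 × ((1 + 0.0002)^299 − 1) = kr 5,627,541.65 × 0.06161785… = kr 346,757.0332…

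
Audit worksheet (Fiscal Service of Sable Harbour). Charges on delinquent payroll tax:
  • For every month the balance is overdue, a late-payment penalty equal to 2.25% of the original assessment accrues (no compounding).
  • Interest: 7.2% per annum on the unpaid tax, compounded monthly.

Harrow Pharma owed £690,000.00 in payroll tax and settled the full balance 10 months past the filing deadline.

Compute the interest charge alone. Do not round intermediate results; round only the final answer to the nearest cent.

Interest (7.2%/yr ÷ 12 = 0.6%/month): £690,000.00 × ((1 + 0.006)^10 − 1) = £42,535.8739…

£42,535.87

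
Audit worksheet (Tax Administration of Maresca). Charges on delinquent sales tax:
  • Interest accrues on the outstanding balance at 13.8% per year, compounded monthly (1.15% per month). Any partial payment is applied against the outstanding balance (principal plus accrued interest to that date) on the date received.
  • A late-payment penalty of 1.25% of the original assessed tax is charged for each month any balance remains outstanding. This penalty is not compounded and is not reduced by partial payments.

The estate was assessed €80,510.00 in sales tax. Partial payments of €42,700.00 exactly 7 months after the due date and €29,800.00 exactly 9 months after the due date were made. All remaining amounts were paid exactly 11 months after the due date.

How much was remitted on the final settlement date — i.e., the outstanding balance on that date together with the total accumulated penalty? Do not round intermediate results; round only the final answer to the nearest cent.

€27,183.24

Balance at month 7: €80,510.0000 × (1 + 0.0115)^7 = €87,218.9866…
After €42,700.00 payment: €87,218.9866… − €42,700.00 = €44,518.9866…
Balance at month 9: €44,518.9866… × (1 + 0.0115)^2 = €45,548.8109…
After €29,800.00 payment: €45,548.8109… − €29,800.00 = €15,748.8109…
Balance at month 11: €15,748.8109… × (1 + 0.0115)^2 = €16,113.1164…
Penalty: 11 × 1.25% × €80,510.00 = €11,070.13…
Final settlement = outstanding balance + penalty = €16,113.1164… + €11,070.13… = €27,183.24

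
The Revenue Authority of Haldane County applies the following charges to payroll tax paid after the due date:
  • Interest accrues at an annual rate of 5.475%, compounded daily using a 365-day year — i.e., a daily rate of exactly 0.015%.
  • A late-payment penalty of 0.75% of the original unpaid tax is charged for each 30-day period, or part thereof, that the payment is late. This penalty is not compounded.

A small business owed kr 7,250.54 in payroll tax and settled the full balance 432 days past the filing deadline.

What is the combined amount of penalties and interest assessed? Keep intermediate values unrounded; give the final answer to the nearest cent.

kr 1,301.04

Penalty periods: ⌈432/30⌉ = 15; penalty = 15 × 0.75% × kr 7,250.54 = kr 815.69…
Interest: kr 7,250.54 × ((1 + 0.00015)^432 − 1) = kr 7,250.54 × 0.06694043… = kr 485.3543…
Penalties + interest = kr 815.6858… + kr 485.3543… = kr 1,301.04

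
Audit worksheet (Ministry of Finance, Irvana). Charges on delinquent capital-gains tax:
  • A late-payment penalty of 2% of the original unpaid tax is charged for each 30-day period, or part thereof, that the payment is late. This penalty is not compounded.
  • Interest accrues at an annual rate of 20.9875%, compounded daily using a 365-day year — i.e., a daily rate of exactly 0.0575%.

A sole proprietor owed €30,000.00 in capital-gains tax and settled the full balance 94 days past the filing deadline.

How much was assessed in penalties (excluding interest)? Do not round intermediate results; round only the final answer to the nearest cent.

Penalty periods: ⌈94/30⌉ = 4; penalty = 4 × 2% × €30,000.00 = €2,400.00

€2,400.00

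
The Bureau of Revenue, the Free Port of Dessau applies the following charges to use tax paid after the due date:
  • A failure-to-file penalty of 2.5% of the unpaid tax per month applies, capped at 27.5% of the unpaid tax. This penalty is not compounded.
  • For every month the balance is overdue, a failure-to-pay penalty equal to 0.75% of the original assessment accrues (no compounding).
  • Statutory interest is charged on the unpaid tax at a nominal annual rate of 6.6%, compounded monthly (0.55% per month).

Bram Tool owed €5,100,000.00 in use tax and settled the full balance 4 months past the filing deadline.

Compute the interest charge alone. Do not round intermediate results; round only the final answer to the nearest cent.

€113,129.05

Interest: €5,100,000.00 × ((1 + 0.0055)^4 − 1) = €5,100,000.00 × 0.0221822… = €113,129.0487…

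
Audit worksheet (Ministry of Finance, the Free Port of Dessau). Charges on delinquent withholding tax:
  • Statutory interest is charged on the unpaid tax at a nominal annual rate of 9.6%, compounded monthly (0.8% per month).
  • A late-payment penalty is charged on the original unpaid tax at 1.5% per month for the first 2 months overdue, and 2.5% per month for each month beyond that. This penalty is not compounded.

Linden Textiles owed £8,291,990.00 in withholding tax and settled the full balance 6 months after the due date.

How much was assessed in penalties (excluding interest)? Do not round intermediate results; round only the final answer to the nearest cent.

Penalty, months 1–2: 2 × 1.5% × £8,291,990.00 = £248,759.70
Penalty, months 3–6: 4 × 2.5% × £8,291,990.00 = £829,199.00
Total penalty = £248,759.70 + £829,199.00 = £1,077,958.70

£1,077,958.70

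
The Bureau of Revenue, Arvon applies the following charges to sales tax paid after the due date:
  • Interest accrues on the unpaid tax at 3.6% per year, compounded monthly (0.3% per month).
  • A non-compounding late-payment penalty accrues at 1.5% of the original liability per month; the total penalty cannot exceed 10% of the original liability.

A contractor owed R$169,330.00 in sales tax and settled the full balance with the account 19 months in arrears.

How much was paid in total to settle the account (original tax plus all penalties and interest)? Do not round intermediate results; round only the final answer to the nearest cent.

Penalty (uncapped): 19 × 1.5% × R$169,330.00 = R$48,259.05; cap = 10% × R$169,330.00 = R$16,933.00 → penalty = R$16,933.00
Interest: R$169,330.00 × ((1 + 0.003)^19 − 1) = R$169,330.00 × 0.0585655… = R$9,916.8927…
Total = R$169,330.00 + R$16,933.0000 + R$9,916.8927… = R$196,179.89

R$196,179.89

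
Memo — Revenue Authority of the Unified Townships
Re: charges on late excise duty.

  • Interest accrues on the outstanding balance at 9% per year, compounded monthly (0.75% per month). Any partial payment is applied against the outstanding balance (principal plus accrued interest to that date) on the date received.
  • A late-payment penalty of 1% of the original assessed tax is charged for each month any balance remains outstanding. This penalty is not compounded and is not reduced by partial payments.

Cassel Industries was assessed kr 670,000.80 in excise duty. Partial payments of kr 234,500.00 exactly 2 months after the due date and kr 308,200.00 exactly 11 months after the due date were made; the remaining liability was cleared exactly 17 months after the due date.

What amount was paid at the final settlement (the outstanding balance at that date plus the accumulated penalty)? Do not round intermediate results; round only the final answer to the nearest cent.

Balance at month 2: kr 670,000.8000 × (1 + 0.0075)^2 = kr 680,088.4995…
After kr 234,500.00 payment: kr 680,088.4995… − kr 234,500.00 = kr 445,588.4995…
Balance at month 11: kr 445,588.4995… × (1 + 0.0075)^9 = kr 476,584.0095…
After kr 308,200.00 payment: kr 476,584.0095… − kr 308,200.00 = kr 168,384.0095…
Balance at month 17: kr 168,384.0095… × (1 + 0.0075)^6 = kr 176,104.7927…
Penalty: 17 × 1% × kr 670,000.80 = kr 113,900.14…
Final settlement = outstanding balance + penalty = kr 176,104.7927… + kr 113,900.14… = kr 290,004.93

kr 290,004.93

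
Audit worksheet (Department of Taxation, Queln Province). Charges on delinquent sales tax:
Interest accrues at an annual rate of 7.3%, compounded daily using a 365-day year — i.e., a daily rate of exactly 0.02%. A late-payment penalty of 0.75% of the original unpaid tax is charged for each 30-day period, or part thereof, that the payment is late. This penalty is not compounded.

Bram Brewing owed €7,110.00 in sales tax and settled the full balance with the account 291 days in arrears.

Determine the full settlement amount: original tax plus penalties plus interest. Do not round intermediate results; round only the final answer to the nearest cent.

€8,069.29

Penalty periods: ⌈291/30⌉ = 10; penalty = 10 × 0.75% × €7,110.00 = €533.25
Interest: €7,110.00 × ((1 + 0.0002)^291 − 1) = €7,110.00 × 0.05992079… = €426.0368…
Total = €7,110.00 + €533.2500 + €426.0368… = €8,069.29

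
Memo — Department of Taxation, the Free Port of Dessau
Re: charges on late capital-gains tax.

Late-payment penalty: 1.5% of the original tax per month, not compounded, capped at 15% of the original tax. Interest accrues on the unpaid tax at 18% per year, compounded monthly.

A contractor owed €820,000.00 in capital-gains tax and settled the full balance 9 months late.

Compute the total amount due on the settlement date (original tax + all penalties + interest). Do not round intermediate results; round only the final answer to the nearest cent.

Penalty: 9 × 1.5% × €820,000.00 = €110,700.00 (below the 15% cap of €123,000.00)
Interest (18%/yr ÷ 12 = 1.5%/month): €820,000.00 × ((1 + 0.015)^9 − 1) = €117,579.7798…
Total = €820,000.00 + €110,700.0000 + €117,579.7798… = €1,048,279.78

€1,048,279.78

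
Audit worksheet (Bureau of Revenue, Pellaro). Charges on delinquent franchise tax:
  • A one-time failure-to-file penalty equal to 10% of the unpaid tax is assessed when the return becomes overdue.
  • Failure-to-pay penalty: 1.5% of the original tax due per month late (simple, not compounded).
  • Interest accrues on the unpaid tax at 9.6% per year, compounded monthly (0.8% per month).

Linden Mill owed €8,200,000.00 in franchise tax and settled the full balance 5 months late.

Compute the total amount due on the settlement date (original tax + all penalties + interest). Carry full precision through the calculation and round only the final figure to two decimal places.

€9,968,290.15

Failure-to-file penalty: 10% × €8,200,000.00 = €820,000.00
Failure-to-pay penalty: 5 × 1.5% × €8,200,000.00 = €615,000.00
Interest: €8,200,000.00 × ((1 + 0.008)^5 − 1) = €8,200,000.00 × 0.0406451… = €333,290.1522…
Total = €8,200,000.00 + €1,435,000.0000 + €333,290.1522… = €9,968,290.15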